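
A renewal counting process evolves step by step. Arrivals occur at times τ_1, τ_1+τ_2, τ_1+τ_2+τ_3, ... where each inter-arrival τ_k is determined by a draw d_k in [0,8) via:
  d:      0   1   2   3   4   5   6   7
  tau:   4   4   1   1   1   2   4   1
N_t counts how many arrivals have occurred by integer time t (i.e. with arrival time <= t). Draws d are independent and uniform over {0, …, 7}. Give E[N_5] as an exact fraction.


Inter-arrival values over d=0..7: [4, 4, 1, 1, 1, 2, 4, 1]
Each d has probability 1/8, so the pmf of τ is: f(1) = 1/2, f(2) = 1/8, f(4) = 3/8
Renewal equation for m(n) = E[N_n]: condition on τ_1 = k (if k <= n, one arrival plus a fresh copy on the remaining n−k steps): m(n) = F(n) + Σ_{k<=n} f(k)·m(n−k), where F(n) = P(τ <= n) and m(0) = 0
m(1) = F(1) = 1/2
m(2) = F(2) + f(1)·m(1) = 5/8 + 1/2·1/2 = 7/8
m(3) = F(3) + f(1)·m(2) + f(2)·m(1) = 5/8 + 1/2·7/8 + 1/8·1/2 = 9/8
m(4) = F(4) + f(1)·m(3) + f(2)·m(2) = 1 + 1/2·9/8 + 1/8·7/8 = 107/64
m(5) = F(5) + f(1)·m(4) + f(2)·m(3) + f(4)·m(1) = 1 + 1/2·107/64 + 1/8·9/8 + 3/8·1/2 = 277/128
E[N_5] = m(5) = 277/128

277/128


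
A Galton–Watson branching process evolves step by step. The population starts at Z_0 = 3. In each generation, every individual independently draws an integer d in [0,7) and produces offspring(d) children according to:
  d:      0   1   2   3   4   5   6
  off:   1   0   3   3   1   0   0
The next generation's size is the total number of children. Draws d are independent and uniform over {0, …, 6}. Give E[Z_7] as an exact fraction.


Outcome values over d=0..6: [1, 0, 3, 3, 1, 0, 0]
Σy = 8, Σy² = 20, M = 7
μ = 8/7 = 8/7,  σ² = 20/7 − (8/7)² = 76/49
E[Z_0] = 3
E[Z_1] = 8/7·E[Z_0] = 24/7
E[Z_2] = 8/7·E[Z_1] = 192/49
E[Z_3] = 8/7·E[Z_2] = 1536/343
E[Z_4] = 8/7·E[Z_3] = 12288/2401
E[Z_5] = 8/7·E[Z_4] = 98304/16807
E[Z_6] = 8/7·E[Z_5] = 786432/117649
E[Z_7] = 8/7·E[Z_6] = 6291456/823543

6291456/823543


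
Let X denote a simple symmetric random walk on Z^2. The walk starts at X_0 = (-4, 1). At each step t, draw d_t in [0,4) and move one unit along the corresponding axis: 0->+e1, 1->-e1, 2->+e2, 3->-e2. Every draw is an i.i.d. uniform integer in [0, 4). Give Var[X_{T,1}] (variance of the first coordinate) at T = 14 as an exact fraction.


Outcome values over d=0..3: [1, -1, 0, 0]
Σy = 0, Σy² = 2, M = 4
μ = 0/4 = 0,  σ² = 2/4 − (0)² = 1/2
Independent increments: Var[X_14] = 14·σ² = 14·(1/2) = 7

7


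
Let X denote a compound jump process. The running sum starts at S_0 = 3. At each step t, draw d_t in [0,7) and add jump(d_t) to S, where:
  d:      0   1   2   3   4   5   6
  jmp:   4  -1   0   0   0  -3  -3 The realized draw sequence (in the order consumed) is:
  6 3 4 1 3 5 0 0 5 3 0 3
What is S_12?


5

t=0: S=3, d=6, jump=-3, S_1=0
t=1: S=0, d=3, jump=0, S_2=0
t=2: S=0, d=4, jump=0, S_3=0
t=3: S=0, d=1, jump=-1, S_4=-1
t=4: S=-1, d=3, jump=0, S_5=-1
t=5: S=-1, d=5, jump=-3, S_6=-4
t=6: S=-4, d=0, jump=4, S_7=0
t=7: S=0, d=0, jump=4, S_8=4
t=8: S=4, d=5, jump=-3, S_9=1
t=9: S=1, d=3, jump=0, S_10=1
t=10: S=1, d=0, jump=4, S_11=5
t=11: S=5, d=3, jump=0, S_12=5


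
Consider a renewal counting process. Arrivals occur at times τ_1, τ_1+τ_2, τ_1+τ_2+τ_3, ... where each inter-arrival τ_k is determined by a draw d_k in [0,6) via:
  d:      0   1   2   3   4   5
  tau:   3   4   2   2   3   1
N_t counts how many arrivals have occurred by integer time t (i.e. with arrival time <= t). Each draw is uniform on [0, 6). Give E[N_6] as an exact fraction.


101335/46656

Inter-arrival values over d=0..5: [3, 4, 2, 2, 3, 1]
Each d has probability 1/6, so the pmf of τ is: f(1) = 1/6, f(2) = 1/3, f(3) = 1/3, f(4) = 1/6
Renewal equation for m(n) = E[N_n]: condition on τ_1 = k (if k <= n, one arrival plus a fresh copy on the remaining n−k steps): m(n) = F(n) + Σ_{k<=n} f(k)·m(n−k), where F(n) = P(τ <= n) and m(0) = 0
m(1) = F(1) = 1/6
m(2) = F(2) + f(1)·m(1) = 1/2 + 1/6·1/6 = 19/36
m(3) = F(3) + f(1)·m(2) + f(2)·m(1) = 5/6 + 1/6·19/36 + 1/3·1/6 = 211/216
m(4) = F(4) + f(1)·m(3) + f(2)·m(2) + f(3)·m(1) = 1 + 1/6·211/216 + 1/3·19/36 + 1/3·1/6 = 1807/1296
m(5) = F(5) + f(1)·m(4) + f(2)·m(3) + f(3)·m(2) + f(4)·m(1) = 1 + 1/6·1807/1296 + 1/3·211/216 + 1/3·19/36 + 1/6·1/6 = 13699/7776
m(6) = F(6) + f(1)·m(5) + f(2)·m(4) + f(3)·m(3) + f(4)·m(2) = 1 + 1/6·13699/7776 + 1/3·1807/1296 + 1/3·211/216 + 1/6·19/36 = 101335/46656
E[N_6] = m(6) = 101335/46656


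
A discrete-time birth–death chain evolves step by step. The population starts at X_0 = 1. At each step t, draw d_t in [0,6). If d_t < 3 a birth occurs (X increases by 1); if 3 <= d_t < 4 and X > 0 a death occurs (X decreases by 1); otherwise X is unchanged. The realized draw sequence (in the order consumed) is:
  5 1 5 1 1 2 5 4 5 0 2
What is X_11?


7

t=0: X=1, d=5 → hold, X_1=1
t=1: X=1, d=1 → birth, X_2=2
t=2: X=2, d=5 → hold, X_3=2
t=3: X=2, d=1 → birth, X_4=3
t=4: X=3, d=1 → birth, X_5=4
t=5: X=4, d=2 → birth, X_6=5
t=6: X=5, d=5 → hold, X_7=5
t=7: X=5, d=4 → hold, X_8=5
t=8: X=5, d=5 → hold, X_9=5
t=9: X=5, d=0 → birth, X_10=6
t=10: X=6, d=2 → birth, X_11=7


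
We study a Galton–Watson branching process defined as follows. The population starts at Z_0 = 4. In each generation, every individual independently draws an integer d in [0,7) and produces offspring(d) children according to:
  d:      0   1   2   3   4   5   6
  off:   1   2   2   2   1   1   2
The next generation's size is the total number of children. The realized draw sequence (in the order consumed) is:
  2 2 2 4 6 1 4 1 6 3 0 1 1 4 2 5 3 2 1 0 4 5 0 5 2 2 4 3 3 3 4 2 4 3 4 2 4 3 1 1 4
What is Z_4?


29

gen 0: Z_0=4, draws=[2, 2, 2, 4], offspring=[2, 2, 2, 1], Z_1=7
gen 1: Z_1=7, draws=[6, 1, 4, 1, 6, 3, 0], offspring=[2, 2, 1, 2, 2, 2, 1], Z_2=12
gen 2: Z_2=12, draws=[1, 1, 4, 2, 5, 3, 2, 1, 0, 4, 5, 0], offspring=[2, 2, 1, 2, 1, 2, 2, 2, 1, 1, 1, 1], Z_3=18
gen 3: Z_3=18, draws=[5, 2, 2, 4, 3, 3, 3, 4, 2, 4, 3, 4, 2, 4, 3, 1, 1, 4], offspring=[1, 2, 2, 1, 2, 2, 2, 1, 2, 1, 2, 1, 2, 1, 2, 2, 2, 1], Z_4=29


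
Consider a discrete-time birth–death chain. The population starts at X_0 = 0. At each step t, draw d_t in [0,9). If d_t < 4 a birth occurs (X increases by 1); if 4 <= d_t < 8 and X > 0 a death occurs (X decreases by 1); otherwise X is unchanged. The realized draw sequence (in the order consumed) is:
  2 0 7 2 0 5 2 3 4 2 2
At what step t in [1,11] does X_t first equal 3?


5

t=0: X=0, d=2 → birth, X_1=1
t=1: X=1, d=0 → birth, X_2=2
t=2: X=2, d=7 → death, X_3=1
t=3: X=1, d=2 → birth, X_4=2
t=4: X=2, d=0 → birth, X_5=3
t=5: X=3, d=5 → death, X_6=2
t=6: X=2, d=2 → birth, X_7=3
t=7: X=3, d=3 → birth, X_8=4
t=8: X=4, d=4 → death, X_9=3
t=9: X=3, d=2 → birth, X_10=4
t=10: X=4, d=2 → birth, X_11=5


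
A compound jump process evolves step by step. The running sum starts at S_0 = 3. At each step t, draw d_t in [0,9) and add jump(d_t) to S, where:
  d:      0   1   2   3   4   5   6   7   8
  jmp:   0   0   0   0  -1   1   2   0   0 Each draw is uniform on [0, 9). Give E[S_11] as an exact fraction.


Outcome values over d=0..8: [0, 0, 0, 0, -1, 1, 2, 0, 0]
Σy = 2, Σy² = 6, M = 9
μ = 2/9 = 2/9,  σ² = 6/9 − (2/9)² = 50/81
E[S_11] = 3 + 11·(2/9) = 49/9

49/9


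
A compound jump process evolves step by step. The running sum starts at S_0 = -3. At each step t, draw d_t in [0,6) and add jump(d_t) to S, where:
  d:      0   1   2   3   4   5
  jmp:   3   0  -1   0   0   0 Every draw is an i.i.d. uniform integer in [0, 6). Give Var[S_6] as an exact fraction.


Outcome values over d=0..5: [3, 0, -1, 0, 0, 0]
Σy = 2, Σy² = 10, M = 6
μ = 2/6 = 1/3,  σ² = 10/6 − (1/3)² = 14/9
Independent increments: Var[S_6] = 6·σ² = 6·(14/9) = 28/3

28/3


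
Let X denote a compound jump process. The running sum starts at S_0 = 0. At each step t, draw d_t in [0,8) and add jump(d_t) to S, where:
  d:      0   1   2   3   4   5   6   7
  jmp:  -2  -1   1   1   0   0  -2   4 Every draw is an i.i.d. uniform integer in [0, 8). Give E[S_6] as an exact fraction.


Outcome values over d=0..7: [-2, -1, 1, 1, 0, 0, -2, 4]
Σy = 1, Σy² = 27, M = 8
μ = 1/8 = 1/8,  σ² = 27/8 − (1/8)² = 215/64
E[S_6] = 0 + 6·(1/8) = 3/4

3/4


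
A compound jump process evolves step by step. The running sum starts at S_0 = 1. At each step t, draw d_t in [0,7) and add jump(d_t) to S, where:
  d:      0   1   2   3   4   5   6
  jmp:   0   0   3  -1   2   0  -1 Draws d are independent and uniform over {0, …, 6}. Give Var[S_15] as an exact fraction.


Outcome values over d=0..6: [0, 0, 3, -1, 2, 0, -1]
Σy = 3, Σy² = 15, M = 7
μ = 3/7 = 3/7,  σ² = 15/7 − (3/7)² = 96/49
Independent increments: Var[S_15] = 15·σ² = 15·(96/49) = 1440/49

1440/49


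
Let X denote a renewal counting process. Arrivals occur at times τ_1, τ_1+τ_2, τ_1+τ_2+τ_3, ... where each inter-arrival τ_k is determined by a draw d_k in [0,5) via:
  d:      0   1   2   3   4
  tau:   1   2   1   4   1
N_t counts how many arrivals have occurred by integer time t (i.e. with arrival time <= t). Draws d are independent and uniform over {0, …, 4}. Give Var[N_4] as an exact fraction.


Inter-arrival values over d=0..4: [1, 2, 1, 4, 1]
Each d has probability 1/5, so the pmf of τ is: f(1) = 3/5, f(2) = 1/5, f(4) = 1/5
Let p_n(j) = P(N_n = j), with p_0 = [1]. Condition on τ_1: p_n(0) = P(τ > n), and for j >= 1, p_n(j) = Σ_{k<=n} f(k)·p_{n−k}(j−1)
p_1 = [2/5, 3/5]  (j = 0..1)
p_2 = [1/5, 11/25, 9/25]  (j = 0..2)
p_3 = [1/5, 1/5, 48/125, 27/125]  (j = 0..3)
p_4 = [0, 9/25, 26/125, 189/625, 81/625]  (j = 0..4)
E[N_4] = Σ j·p_4(j) = 1376/625;  E[N_4²] = Σ j²·p_4(j) = 3742/625
Var[N_4] = 3742/625 − (1376/625)² = 445374/390625

445374/390625


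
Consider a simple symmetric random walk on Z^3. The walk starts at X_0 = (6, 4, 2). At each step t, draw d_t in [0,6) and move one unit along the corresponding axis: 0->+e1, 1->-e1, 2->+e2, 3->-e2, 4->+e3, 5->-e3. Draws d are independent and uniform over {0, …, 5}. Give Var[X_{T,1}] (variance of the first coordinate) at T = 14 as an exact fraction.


Outcome values over d=0..5: [1, -1, 0, 0, 0, 0]
Σy = 0, Σy² = 2, M = 6
μ = 0/6 = 0,  σ² = 2/6 − (0)² = 1/3
Independent increments: Var[X_14] = 14·σ² = 14·(1/3) = 14/3

14/3


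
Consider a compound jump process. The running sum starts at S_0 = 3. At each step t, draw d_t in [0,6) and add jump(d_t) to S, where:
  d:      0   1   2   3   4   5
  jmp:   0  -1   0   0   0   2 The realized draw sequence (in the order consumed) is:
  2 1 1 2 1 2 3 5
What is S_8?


2

t=0: S=3, d=2, jump=0, S_1=3
t=1: S=3, d=1, jump=-1, S_2=2
t=2: S=2, d=1, jump=-1, S_3=1
t=3: S=1, d=2, jump=0, S_4=1
t=4: S=1, d=1, jump=-1, S_5=0
t=5: S=0, d=2, jump=0, S_6=0
t=6: S=0, d=3, jump=0, S_7=0
t=7: S=0, d=5, jump=2, S_8=2


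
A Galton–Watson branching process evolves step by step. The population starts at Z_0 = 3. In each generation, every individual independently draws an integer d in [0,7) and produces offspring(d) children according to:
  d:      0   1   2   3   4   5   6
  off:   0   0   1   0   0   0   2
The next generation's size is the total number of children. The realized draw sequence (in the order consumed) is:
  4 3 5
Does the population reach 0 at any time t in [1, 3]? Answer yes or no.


gen 0: Z_0=3, draws=[4, 3, 5], offspring=[0, 0, 0], Z_1=0
gen 1: Z_1=0, draws=[], offspring=[], Z_2=0
gen 2: Z_2=0, draws=[], offspring=[], Z_3=0

yes


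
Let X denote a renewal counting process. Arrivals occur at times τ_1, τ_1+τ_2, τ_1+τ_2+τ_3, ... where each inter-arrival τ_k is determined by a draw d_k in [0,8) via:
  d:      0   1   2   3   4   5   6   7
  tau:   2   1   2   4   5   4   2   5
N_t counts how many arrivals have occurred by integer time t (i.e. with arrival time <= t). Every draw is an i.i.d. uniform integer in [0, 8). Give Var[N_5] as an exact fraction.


423976559/1073741824

Inter-arrival values over d=0..7: [2, 1, 2, 4, 5, 4, 2, 5]
Each d has probability 1/8, so the pmf of τ is: f(1) = 1/8, f(2) = 3/8, f(4) = 1/4, f(5) = 1/4
Let p_n(j) = P(N_n = j), with p_0 = [1]. Condition on τ_1: p_n(0) = P(τ > n), and for j >= 1, p_n(j) = Σ_{k<=n} f(k)·p_{n−k}(j−1)
p_1 = [7/8, 1/8]  (j = 0..1)
p_2 = [1/2, 31/64, 1/64]  (j = 0..2)
p_3 = [1/2, 25/64, 55/512, 1/512]  (j = 0..3)
p_4 = [1/4, 1/2, 59/256, 79/4096, 1/4096]  (j = 0..4)
p_5 = [0, 11/16, 123/512, 283/4096, 103/32768, 1/32768]  (j = 0..5)
E[N_5] = Σ j·p_5(j) = 45481/32768;  E[N_5²] = Σ j²·p_5(j) = 76065/32768
Var[N_5] = 76065/32768 − (45481/32768)² = 423976559/1073741824


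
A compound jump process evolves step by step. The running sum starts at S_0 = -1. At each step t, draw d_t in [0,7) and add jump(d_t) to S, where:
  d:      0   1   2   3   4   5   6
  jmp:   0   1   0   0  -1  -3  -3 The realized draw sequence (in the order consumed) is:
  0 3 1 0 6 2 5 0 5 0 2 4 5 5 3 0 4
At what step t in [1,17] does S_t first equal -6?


t=0: S=-1, d=0, jump=0, S_1=-1
t=1: S=-1, d=3, jump=0, S_2=-1
t=2: S=-1, d=1, jump=1, S_3=0
t=3: S=0, d=0, jump=0, S_4=0
t=4: S=0, d=6, jump=-3, S_5=-3
t=5: S=-3, d=2, jump=0, S_6=-3
t=6: S=-3, d=5, jump=-3, S_7=-6
t=7: S=-6, d=0, jump=0, S_8=-6
t=8: S=-6, d=5, jump=-3, S_9=-9
t=9: S=-9, d=0, jump=0, S_10=-9
t=10: S=-9, d=2, jump=0, S_11=-9
t=11: S=-9, d=4, jump=-1, S_12=-10
t=12: S=-10, d=5, jump=-3, S_13=-13
t=13: S=-13, d=5, jump=-3, S_14=-16
t=14: S=-16, d=3, jump=0, S_15=-16
t=15: S=-16, d=0, jump=0, S_16=-16
t=16: S=-16, d=4, jump=-1, S_17=-17

7


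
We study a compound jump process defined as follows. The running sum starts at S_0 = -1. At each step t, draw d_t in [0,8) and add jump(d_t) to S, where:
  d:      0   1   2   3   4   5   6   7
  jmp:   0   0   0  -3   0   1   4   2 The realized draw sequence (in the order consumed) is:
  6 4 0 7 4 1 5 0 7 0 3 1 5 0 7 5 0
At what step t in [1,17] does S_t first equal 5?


4

t=0: S=-1, d=6, jump=4, S_1=3
t=1: S=3, d=4, jump=0, S_2=3
t=2: S=3, d=0, jump=0, S_3=3
t=3: S=3, d=7, jump=2, S_4=5
t=4: S=5, d=4, jump=0, S_5=5
t=5: S=5, d=1, jump=0, S_6=5
t=6: S=5, d=5, jump=1, S_7=6
t=7: S=6, d=0, jump=0, S_8=6
t=8: S=6, d=7, jump=2, S_9=8
t=9: S=8, d=0, jump=0, S_10=8
t=10: S=8, d=3, jump=-3, S_11=5
t=11: S=5, d=1, jump=0, S_12=5
t=12: S=5, d=5, jump=1, S_13=6
t=13: S=6, d=0, jump=0, S_14=6
t=14: S=6, d=7, jump=2, S_15=8
t=15: S=8, d=5, jump=1, S_16=9
t=16: S=9, d=0, jump=0, S_17=9


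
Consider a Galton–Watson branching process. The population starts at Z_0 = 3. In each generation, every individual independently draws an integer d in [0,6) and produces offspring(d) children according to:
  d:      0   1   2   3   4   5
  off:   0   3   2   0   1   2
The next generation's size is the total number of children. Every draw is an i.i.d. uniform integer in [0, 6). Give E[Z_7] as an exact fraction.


16384/729

Outcome values over d=0..5: [0, 3, 2, 0, 1, 2]
Σy = 8, Σy² = 18, M = 6
μ = 8/6 = 4/3,  σ² = 18/6 − (4/3)² = 11/9
E[Z_0] = 3
E[Z_1] = 4/3·E[Z_0] = 4
E[Z_2] = 4/3·E[Z_1] = 16/3
E[Z_3] = 4/3·E[Z_2] = 64/9
E[Z_4] = 4/3·E[Z_3] = 256/27
E[Z_5] = 4/3·E[Z_4] = 1024/81
E[Z_6] = 4/3·E[Z_5] = 4096/243
E[Z_7] = 4/3·E[Z_6] = 16384/729


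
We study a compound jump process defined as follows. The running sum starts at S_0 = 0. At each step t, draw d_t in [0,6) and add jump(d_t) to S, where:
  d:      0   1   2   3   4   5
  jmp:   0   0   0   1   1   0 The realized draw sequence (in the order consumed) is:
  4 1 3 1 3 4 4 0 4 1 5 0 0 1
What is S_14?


t=0: S=0, d=4, jump=1, S_1=1
t=1: S=1, d=1, jump=0, S_2=1
t=2: S=1, d=3, jump=1, S_3=2
t=3: S=2, d=1, jump=0, S_4=2
t=4: S=2, d=3, jump=1, S_5=3
t=5: S=3, d=4, jump=1, S_6=4
t=6: S=4, d=4, jump=1, S_7=5
t=7: S=5, d=0, jump=0, S_8=5
t=8: S=5, d=4, jump=1, S_9=6
t=9: S=6, d=1, jump=0, S_10=6
t=10: S=6, d=5, jump=0, S_11=6
t=11: S=6, d=0, jump=0, S_12=6
t=12: S=6, d=0, jump=0, S_13=6
t=13: S=6, d=1, jump=0, S_14=6

6


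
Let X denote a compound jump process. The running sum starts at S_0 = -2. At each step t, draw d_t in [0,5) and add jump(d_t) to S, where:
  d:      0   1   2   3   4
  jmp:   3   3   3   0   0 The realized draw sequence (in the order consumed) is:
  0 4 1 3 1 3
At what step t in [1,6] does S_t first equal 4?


t=0: S=-2, d=0, jump=3, S_1=1
t=1: S=1, d=4, jump=0, S_2=1
t=2: S=1, d=1, jump=3, S_3=4
t=3: S=4, d=3, jump=0, S_4=4
t=4: S=4, d=1, jump=3, S_5=7
t=5: S=7, d=3, jump=0, S_6=7

3


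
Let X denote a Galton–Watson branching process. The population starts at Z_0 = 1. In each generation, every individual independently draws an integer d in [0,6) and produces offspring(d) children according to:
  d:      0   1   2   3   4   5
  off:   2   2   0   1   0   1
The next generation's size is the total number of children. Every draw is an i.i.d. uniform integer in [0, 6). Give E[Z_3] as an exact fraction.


1

Outcome values over d=0..5: [2, 2, 0, 1, 0, 1]
Σy = 6, Σy² = 10, M = 6
μ = 6/6 = 1,  σ² = 10/6 − (1)² = 2/3
E[Z_0] = 1
E[Z_1] = 1·E[Z_0] = 1
E[Z_2] = 1·E[Z_1] = 1
E[Z_3] = 1·E[Z_2] = 1


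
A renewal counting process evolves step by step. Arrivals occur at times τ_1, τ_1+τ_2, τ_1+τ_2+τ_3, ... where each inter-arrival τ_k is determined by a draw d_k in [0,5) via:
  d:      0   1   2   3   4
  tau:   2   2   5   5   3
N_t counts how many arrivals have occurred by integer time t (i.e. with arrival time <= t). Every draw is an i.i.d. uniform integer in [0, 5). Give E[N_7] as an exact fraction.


Inter-arrival values over d=0..4: [2, 2, 5, 5, 3]
Each d has probability 1/5, so the pmf of τ is: f(2) = 2/5, f(3) = 1/5, f(5) = 2/5
Renewal equation for m(n) = E[N_n]: condition on τ_1 = k (if k <= n, one arrival plus a fresh copy on the remaining n−k steps): m(n) = F(n) + Σ_{k<=n} f(k)·m(n−k), where F(n) = P(τ <= n) and m(0) = 0
m(1) = F(1) = 0
m(2) = F(2) = 2/5
m(3) = F(3) = 3/5
m(4) = F(4) + f(2)·m(2) = 3/5 + 2/5·2/5 = 19/25
m(5) = F(5) + f(2)·m(3) + f(3)·m(2) = 1 + 2/5·3/5 + 1/5·2/5 = 33/25
m(6) = F(6) + f(2)·m(4) + f(3)·m(3) = 1 + 2/5·19/25 + 1/5·3/5 = 178/125
m(7) = F(7) + f(2)·m(5) + f(3)·m(4) + f(5)·m(2) = 1 + 2/5·33/25 + 1/5·19/25 + 2/5·2/5 = 46/25
E[N_7] = m(7) = 46/25

46/25


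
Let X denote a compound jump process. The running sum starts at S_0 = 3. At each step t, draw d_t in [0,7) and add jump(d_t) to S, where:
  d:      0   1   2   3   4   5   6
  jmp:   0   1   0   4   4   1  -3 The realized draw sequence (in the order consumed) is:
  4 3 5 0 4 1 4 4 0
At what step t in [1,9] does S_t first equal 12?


t=0: S=3, d=4, jump=4, S_1=7
t=1: S=7, d=3, jump=4, S_2=11
t=2: S=11, d=5, jump=1, S_3=12
t=3: S=12, d=0, jump=0, S_4=12
t=4: S=12, d=4, jump=4, S_5=16
t=5: S=16, d=1, jump=1, S_6=17
t=6: S=17, d=4, jump=4, S_7=21
t=7: S=21, d=4, jump=4, S_8=25
t=8: S=25, d=0, jump=0, S_9=25

3


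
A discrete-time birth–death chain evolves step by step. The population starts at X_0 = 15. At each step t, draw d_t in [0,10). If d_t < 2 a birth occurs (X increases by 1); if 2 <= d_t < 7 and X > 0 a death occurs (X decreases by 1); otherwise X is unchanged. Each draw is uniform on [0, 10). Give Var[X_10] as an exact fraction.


X can drop by at most 1 per step and X_0 = 15 > T = 10, so X_t >= 15 − t >= 5 > 0 for every t <= 10: the floor at 0 (the 'and X > 0' condition) never binds. Hence X_10 = X_0 + Σ_{t<10} Y_t with i.i.d. increments Y_t = y(d_t) ∈ {+1, −1, 0}.
Outcome values over d=0..9: [1, 1, -1, -1, -1, -1, -1, 0, 0, 0]
Σy = -3, Σy² = 7, M = 10
μ = -3/10 = -3/10,  σ² = 7/10 − (-3/10)² = 61/100
Independent increments: Var[X_10] = 10·σ² = 10·(61/100) = 61/10

61/10


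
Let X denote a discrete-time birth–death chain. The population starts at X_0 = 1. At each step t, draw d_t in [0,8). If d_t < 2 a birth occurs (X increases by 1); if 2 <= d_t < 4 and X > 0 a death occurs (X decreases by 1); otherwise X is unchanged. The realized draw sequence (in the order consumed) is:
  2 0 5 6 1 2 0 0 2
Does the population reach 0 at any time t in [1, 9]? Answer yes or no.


t=0: X=1, d=2 → death, X_1=0
t=1: X=0, d=0 → birth, X_2=1
t=2: X=1, d=5 → hold, X_3=1
t=3: X=1, d=6 → hold, X_4=1
t=4: X=1, d=1 → birth, X_5=2
t=5: X=2, d=2 → death, X_6=1
t=6: X=1, d=0 → birth, X_7=2
t=7: X=2, d=0 → birth, X_8=3
t=8: X=3, d=2 → death, X_9=2

yes


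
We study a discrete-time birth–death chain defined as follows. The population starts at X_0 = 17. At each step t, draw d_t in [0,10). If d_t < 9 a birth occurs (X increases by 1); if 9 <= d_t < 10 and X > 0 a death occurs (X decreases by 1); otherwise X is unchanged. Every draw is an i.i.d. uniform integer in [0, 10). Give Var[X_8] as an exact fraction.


X can drop by at most 1 per step and X_0 = 17 > T = 8, so X_t >= 17 − t >= 9 > 0 for every t <= 8: the floor at 0 (the 'and X > 0' condition) never binds. Hence X_8 = X_0 + Σ_{t<8} Y_t with i.i.d. increments Y_t = y(d_t) ∈ {+1, −1, 0}.
Outcome values over d=0..9: [1, 1, 1, 1, 1, 1, 1, 1, 1, -1]
Σy = 8, Σy² = 10, M = 10
μ = 8/10 = 4/5,  σ² = 10/10 − (4/5)² = 9/25
Independent increments: Var[X_8] = 8·σ² = 8·(9/25) = 72/25

72/25


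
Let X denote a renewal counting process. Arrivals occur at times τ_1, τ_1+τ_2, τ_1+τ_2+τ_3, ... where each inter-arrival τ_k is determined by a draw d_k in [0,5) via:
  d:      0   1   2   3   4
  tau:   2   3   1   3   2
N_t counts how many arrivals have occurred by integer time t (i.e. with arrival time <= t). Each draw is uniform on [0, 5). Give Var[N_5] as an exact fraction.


3923884/9765625

Inter-arrival values over d=0..4: [2, 3, 1, 3, 2]
Each d has probability 1/5, so the pmf of τ is: f(1) = 1/5, f(2) = 2/5, f(3) = 2/5
Let p_n(j) = P(N_n = j), with p_0 = [1]. Condition on τ_1: p_n(0) = P(τ > n), and for j >= 1, p_n(j) = Σ_{k<=n} f(k)·p_{n−k}(j−1)
p_1 = [4/5, 1/5]  (j = 0..1)
p_2 = [2/5, 14/25, 1/25]  (j = 0..2)
p_3 = [0, 4/5, 24/125, 1/125]  (j = 0..3)
p_4 = [0, 12/25, 58/125, 34/625, 1/625]  (j = 0..4)
p_5 = [0, 4/25, 16/25, 116/625, 44/3125, 1/3125]  (j = 0..5)
E[N_5] = Σ j·p_5(j) = 6421/3125;  E[N_5²] = Σ j²·p_5(j) = 14449/3125
Var[N_5] = 14449/3125 − (6421/3125)² = 3923884/9765625


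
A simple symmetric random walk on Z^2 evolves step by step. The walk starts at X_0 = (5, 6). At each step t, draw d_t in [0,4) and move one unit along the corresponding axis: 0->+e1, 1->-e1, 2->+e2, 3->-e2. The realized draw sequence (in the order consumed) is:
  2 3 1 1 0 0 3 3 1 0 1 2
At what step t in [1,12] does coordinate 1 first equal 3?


4

t=0: X=(5, 6), d=2 → +e2, X_1=(5, 7)
t=1: X=(5, 7), d=3 → -e2, X_2=(5, 6)
t=2: X=(5, 6), d=1 → -e1, X_3=(4, 6)
t=3: X=(4, 6), d=1 → -e1, X_4=(3, 6)
t=4: X=(3, 6), d=0 → +e1, X_5=(4, 6)
t=5: X=(4, 6), d=0 → +e1, X_6=(5, 6)
t=6: X=(5, 6), d=3 → -e2, X_7=(5, 5)
t=7: X=(5, 5), d=3 → -e2, X_8=(5, 4)
t=8: X=(5, 4), d=1 → -e1, X_9=(4, 4)
t=9: X=(4, 4), d=0 → +e1, X_10=(5, 4)
t=10: X=(5, 4), d=1 → -e1, X_11=(4, 4)
t=11: X=(4, 4), d=2 → +e2, X_12=(4, 5)


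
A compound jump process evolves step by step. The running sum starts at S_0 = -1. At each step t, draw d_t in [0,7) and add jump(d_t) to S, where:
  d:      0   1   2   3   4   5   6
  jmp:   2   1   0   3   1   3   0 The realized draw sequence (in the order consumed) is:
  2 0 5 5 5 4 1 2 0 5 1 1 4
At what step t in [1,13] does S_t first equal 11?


6

t=0: S=-1, d=2, jump=0, S_1=-1
t=1: S=-1, d=0, jump=2, S_2=1
t=2: S=1, d=5, jump=3, S_3=4
t=3: S=4, d=5, jump=3, S_4=7
t=4: S=7, d=5, jump=3, S_5=10
t=5: S=10, d=4, jump=1, S_6=11
t=6: S=11, d=1, jump=1, S_7=12
t=7: S=12, d=2, jump=0, S_8=12
t=8: S=12, d=0, jump=2, S_9=14
t=9: S=14, d=5, jump=3, S_10=17
t=10: S=17, d=1, jump=1, S_11=18
t=11: S=18, d=1, jump=1, S_12=19
t=12: S=19, d=4, jump=1, S_13=20


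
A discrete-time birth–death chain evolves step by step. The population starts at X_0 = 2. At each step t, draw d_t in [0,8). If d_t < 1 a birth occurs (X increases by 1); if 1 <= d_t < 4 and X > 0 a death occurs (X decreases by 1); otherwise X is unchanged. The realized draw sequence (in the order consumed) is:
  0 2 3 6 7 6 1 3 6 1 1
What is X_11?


t=0: X=2, d=0 → birth, X_1=3
t=1: X=3, d=2 → death, X_2=2
t=2: X=2, d=3 → death, X_3=1
t=3: X=1, d=6 → hold, X_4=1
t=4: X=1, d=7 → hold, X_5=1
t=5: X=1, d=6 → hold, X_6=1
t=6: X=1, d=1 → death, X_7=0
t=7: X=0, d=3 → hold, X_8=0
t=8: X=0, d=6 → hold, X_9=0
t=9: X=0, d=1 → hold, X_10=0
t=10: X=0, d=1 → hold, X_11=0

0


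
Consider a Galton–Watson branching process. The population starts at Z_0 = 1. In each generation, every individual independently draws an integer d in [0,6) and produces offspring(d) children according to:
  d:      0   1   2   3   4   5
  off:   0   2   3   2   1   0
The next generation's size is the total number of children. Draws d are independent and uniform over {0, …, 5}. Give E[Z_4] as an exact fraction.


256/81

Outcome values over d=0..5: [0, 2, 3, 2, 1, 0]
Σy = 8, Σy² = 18, M = 6
μ = 8/6 = 4/3,  σ² = 18/6 − (4/3)² = 11/9
E[Z_0] = 1
E[Z_1] = 4/3·E[Z_0] = 4/3
E[Z_2] = 4/3·E[Z_1] = 16/9
E[Z_3] = 4/3·E[Z_2] = 64/27
E[Z_4] = 4/3·E[Z_3] = 256/81


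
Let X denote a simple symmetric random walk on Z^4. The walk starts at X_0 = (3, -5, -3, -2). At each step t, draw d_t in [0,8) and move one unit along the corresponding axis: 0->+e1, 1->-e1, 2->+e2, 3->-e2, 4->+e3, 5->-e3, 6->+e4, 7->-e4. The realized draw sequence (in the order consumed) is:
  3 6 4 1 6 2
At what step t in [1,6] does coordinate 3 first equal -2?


t=0: X=(3, -5, -3, -2), d=3 → -e2, X_1=(3, -6, -3, -2)
t=1: X=(3, -6, -3, -2), d=6 → +e4, X_2=(3, -6, -3, -1)
t=2: X=(3, -6, -3, -1), d=4 → +e3, X_3=(3, -6, -2, -1)
t=3: X=(3, -6, -2, -1), d=1 → -e1, X_4=(2, -6, -2, -1)
t=4: X=(2, -6, -2, -1), d=6 → +e4, X_5=(2, -6, -2, 0)
t=5: X=(2, -6, -2, 0), d=2 → +e2, X_6=(2, -5, -2, 0)

3


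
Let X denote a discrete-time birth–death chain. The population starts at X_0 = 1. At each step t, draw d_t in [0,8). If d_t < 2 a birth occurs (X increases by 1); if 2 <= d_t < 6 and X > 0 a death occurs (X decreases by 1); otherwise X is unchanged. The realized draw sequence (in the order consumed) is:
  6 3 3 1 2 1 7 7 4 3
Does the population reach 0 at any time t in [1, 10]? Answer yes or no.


yes

t=0: X=1, d=6 → hold, X_1=1
t=1: X=1, d=3 → death, X_2=0
t=2: X=0, d=3 → hold, X_3=0
t=3: X=0, d=1 → birth, X_4=1
t=4: X=1, d=2 → death, X_5=0
t=5: X=0, d=1 → birth, X_6=1
t=6: X=1, d=7 → hold, X_7=1
t=7: X=1, d=7 → hold, X_8=1
t=8: X=1, d=4 → death, X_9=0
t=9: X=0, d=3 → hold, X_10=0


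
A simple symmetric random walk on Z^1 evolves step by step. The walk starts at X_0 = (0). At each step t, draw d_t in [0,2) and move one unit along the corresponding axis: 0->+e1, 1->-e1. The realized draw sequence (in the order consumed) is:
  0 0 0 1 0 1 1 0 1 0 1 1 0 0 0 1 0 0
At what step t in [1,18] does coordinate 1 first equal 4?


18

t=0: X=(0), d=0 → +e1, X_1=(1)
t=1: X=(1), d=0 → +e1, X_2=(2)
t=2: X=(2), d=0 → +e1, X_3=(3)
t=3: X=(3), d=1 → -e1, X_4=(2)
t=4: X=(2), d=0 → +e1, X_5=(3)
t=5: X=(3), d=1 → -e1, X_6=(2)
t=6: X=(2), d=1 → -e1, X_7=(1)
t=7: X=(1), d=0 → +e1, X_8=(2)
t=8: X=(2), d=1 → -e1, X_9=(1)
t=9: X=(1), d=0 → +e1, X_10=(2)
t=10: X=(2), d=1 → -e1, X_11=(1)
t=11: X=(1), d=1 → -e1, X_12=(0)
t=12: X=(0), d=0 → +e1, X_13=(1)
t=13: X=(1), d=0 → +e1, X_14=(2)
t=14: X=(2), d=0 → +e1, X_15=(3)
t=15: X=(3), d=1 → -e1, X_16=(2)
t=16: X=(2), d=0 → +e1, X_17=(3)
t=17: X=(3), d=0 → +e1, X_18=(4)


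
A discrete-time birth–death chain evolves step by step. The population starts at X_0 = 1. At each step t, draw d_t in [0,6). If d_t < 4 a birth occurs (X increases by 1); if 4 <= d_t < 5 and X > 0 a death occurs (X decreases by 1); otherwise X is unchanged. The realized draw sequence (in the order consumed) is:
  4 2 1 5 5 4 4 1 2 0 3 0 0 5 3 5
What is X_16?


7

t=0: X=1, d=4 → death, X_1=0
t=1: X=0, d=2 → birth, X_2=1
t=2: X=1, d=1 → birth, X_3=2
t=3: X=2, d=5 → hold, X_4=2
t=4: X=2, d=5 → hold, X_5=2
t=5: X=2, d=4 → death, X_6=1
t=6: X=1, d=4 → death, X_7=0
t=7: X=0, d=1 → birth, X_8=1
t=8: X=1, d=2 → birth, X_9=2
t=9: X=2, d=0 → birth, X_10=3
t=10: X=3, d=3 → birth, X_11=4
t=11: X=4, d=0 → birth, X_12=5
t=12: X=5, d=0 → birth, X_13=6
t=13: X=6, d=5 → hold, X_14=6
t=14: X=6, d=3 → birth, X_15=7
t=15: X=7, d=5 → hold, X_16=7


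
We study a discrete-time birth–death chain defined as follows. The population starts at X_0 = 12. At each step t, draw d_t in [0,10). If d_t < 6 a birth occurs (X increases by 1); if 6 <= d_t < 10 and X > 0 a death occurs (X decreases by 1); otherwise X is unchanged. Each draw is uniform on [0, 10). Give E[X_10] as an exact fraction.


14

X can drop by at most 1 per step and X_0 = 12 > T = 10, so X_t >= 12 − t >= 2 > 0 for every t <= 10: the floor at 0 (the 'and X > 0' condition) never binds. Hence X_10 = X_0 + Σ_{t<10} Y_t with i.i.d. increments Y_t = y(d_t) ∈ {+1, −1, 0}.
Outcome values over d=0..9: [1, 1, 1, 1, 1, 1, -1, -1, -1, -1]
Σy = 2, Σy² = 10, M = 10
μ = 2/10 = 1/5,  σ² = 10/10 − (1/5)² = 24/25
E[X_10] = 12 + 10·(1/5) = 14


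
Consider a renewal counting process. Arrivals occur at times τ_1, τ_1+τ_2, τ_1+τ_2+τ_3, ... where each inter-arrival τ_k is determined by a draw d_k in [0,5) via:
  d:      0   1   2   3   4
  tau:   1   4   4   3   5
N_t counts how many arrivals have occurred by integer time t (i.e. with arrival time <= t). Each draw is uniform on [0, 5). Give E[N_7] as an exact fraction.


Inter-arrival values over d=0..4: [1, 4, 4, 3, 5]
Each d has probability 1/5, so the pmf of τ is: f(1) = 1/5, f(3) = 1/5, f(4) = 2/5, f(5) = 1/5
Renewal equation for m(n) = E[N_n]: condition on τ_1 = k (if k <= n, one arrival plus a fresh copy on the remaining n−k steps): m(n) = F(n) + Σ_{k<=n} f(k)·m(n−k), where F(n) = P(τ <= n) and m(0) = 0
m(1) = F(1) = 1/5
m(2) = F(2) + f(1)·m(1) = 1/5 + 1/5·1/5 = 6/25
m(3) = F(3) + f(1)·m(2) = 2/5 + 1/5·6/25 = 56/125
m(4) = F(4) + f(1)·m(3) + f(3)·m(1) = 4/5 + 1/5·56/125 + 1/5·1/5 = 581/625
m(5) = F(5) + f(1)·m(4) + f(3)·m(2) + f(4)·m(1) = 1 + 1/5·581/625 + 1/5·6/25 + 2/5·1/5 = 4106/3125
m(6) = F(6) + f(1)·m(5) + f(3)·m(3) + f(4)·m(2) + f(5)·m(1) = 1 + 1/5·4106/3125 + 1/5·56/125 + 2/5·6/25 + 1/5·1/5 = 23256/15625
m(7) = F(7) + f(1)·m(6) + f(3)·m(4) + f(4)·m(3) + f(5)·m(2) = 1 + 1/5·23256/15625 + 1/5·581/625 + 2/5·56/125 + 1/5·6/25 = 133656/78125
E[N_7] = m(7) = 133656/78125

133656/78125


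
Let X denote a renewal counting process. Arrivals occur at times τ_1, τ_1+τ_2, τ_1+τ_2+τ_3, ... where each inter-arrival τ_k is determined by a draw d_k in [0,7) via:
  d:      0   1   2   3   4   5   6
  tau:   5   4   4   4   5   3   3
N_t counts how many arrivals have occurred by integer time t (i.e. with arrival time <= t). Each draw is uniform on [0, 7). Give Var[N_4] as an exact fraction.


10/49

Inter-arrival values over d=0..6: [5, 4, 4, 4, 5, 3, 3]
Each d has probability 1/7, so the pmf of τ is: f(3) = 2/7, f(4) = 3/7, f(5) = 2/7
Let p_n(j) = P(N_n = j), with p_0 = [1]. Condition on τ_1: p_n(0) = P(τ > n), and for j >= 1, p_n(j) = Σ_{k<=n} f(k)·p_{n−k}(j−1)
p_1 = [1]  (j = 0)
p_2 = [1]  (j = 0)
p_3 = [5/7, 2/7]  (j = 0..1)
p_4 = [2/7, 5/7]  (j = 0..1)
E[N_4] = Σ j·p_4(j) = 5/7;  E[N_4²] = Σ j²·p_4(j) = 5/7
Var[N_4] = 5/7 − (5/7)² = 10/49


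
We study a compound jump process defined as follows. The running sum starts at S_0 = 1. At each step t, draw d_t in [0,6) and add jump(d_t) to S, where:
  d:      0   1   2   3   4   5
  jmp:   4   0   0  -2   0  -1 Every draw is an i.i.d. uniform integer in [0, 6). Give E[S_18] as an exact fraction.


Outcome values over d=0..5: [4, 0, 0, -2, 0, -1]
Σy = 1, Σy² = 21, M = 6
μ = 1/6 = 1/6,  σ² = 21/6 − (1/6)² = 125/36
E[S_18] = 1 + 18·(1/6) = 4

4


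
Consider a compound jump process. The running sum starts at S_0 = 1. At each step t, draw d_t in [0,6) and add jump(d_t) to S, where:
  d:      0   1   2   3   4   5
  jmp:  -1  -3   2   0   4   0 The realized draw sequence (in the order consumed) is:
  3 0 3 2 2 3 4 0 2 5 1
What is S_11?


6

t=0: S=1, d=3, jump=0, S_1=1
t=1: S=1, d=0, jump=-1, S_2=0
t=2: S=0, d=3, jump=0, S_3=0
t=3: S=0, d=2, jump=2, S_4=2
t=4: S=2, d=2, jump=2, S_5=4
t=5: S=4, d=3, jump=0, S_6=4
t=6: S=4, d=4, jump=4, S_7=8
t=7: S=8, d=0, jump=-1, S_8=7
t=8: S=7, d=2, jump=2, S_9=9
t=9: S=9, d=5, jump=0, S_10=9
t=10: S=9, d=1, jump=-3, S_11=6


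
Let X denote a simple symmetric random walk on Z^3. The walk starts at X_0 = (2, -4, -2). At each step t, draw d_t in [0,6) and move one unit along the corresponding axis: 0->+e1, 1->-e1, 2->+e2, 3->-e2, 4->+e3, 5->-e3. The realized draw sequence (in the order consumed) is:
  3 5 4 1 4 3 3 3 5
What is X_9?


t=0: X=(2, -4, -2), d=3 → -e2, X_1=(2, -5, -2)
t=1: X=(2, -5, -2), d=5 → -e3, X_2=(2, -5, -3)
t=2: X=(2, -5, -3), d=4 → +e3, X_3=(2, -5, -2)
t=3: X=(2, -5, -2), d=1 → -e1, X_4=(1, -5, -2)
t=4: X=(1, -5, -2), d=4 → +e3, X_5=(1, -5, -1)
t=5: X=(1, -5, -1), d=3 → -e2, X_6=(1, -6, -1)
t=6: X=(1, -6, -1), d=3 → -e2, X_7=(1, -7, -1)
t=7: X=(1, -7, -1), d=3 → -e2, X_8=(1, -8, -1)
t=8: X=(1, -8, -1), d=5 → -e3, X_9=(1, -8, -2)

(1, -8, -2)


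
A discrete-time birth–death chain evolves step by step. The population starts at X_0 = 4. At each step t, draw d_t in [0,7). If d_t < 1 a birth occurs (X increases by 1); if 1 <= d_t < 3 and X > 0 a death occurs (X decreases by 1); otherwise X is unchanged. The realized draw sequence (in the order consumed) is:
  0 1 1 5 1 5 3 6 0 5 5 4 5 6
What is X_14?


t=0: X=4, d=0 → birth, X_1=5
t=1: X=5, d=1 → death, X_2=4
t=2: X=4, d=1 → death, X_3=3
t=3: X=3, d=5 → hold, X_4=3
t=4: X=3, d=1 → death, X_5=2
t=5: X=2, d=5 → hold, X_6=2
t=6: X=2, d=3 → hold, X_7=2
t=7: X=2, d=6 → hold, X_8=2
t=8: X=2, d=0 → birth, X_9=3
t=9: X=3, d=5 → hold, X_10=3
t=10: X=3, d=5 → hold, X_11=3
t=11: X=3, d=4 → hold, X_12=3
t=12: X=3, d=5 → hold, X_13=3
t=13: X=3, d=6 → hold, X_14=3

3


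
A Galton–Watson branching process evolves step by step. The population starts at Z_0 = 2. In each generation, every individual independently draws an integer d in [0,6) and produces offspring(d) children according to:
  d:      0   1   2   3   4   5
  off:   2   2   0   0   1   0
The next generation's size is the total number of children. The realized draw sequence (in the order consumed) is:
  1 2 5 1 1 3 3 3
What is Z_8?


0

gen 0: Z_0=2, draws=[1, 2], offspring=[2, 0], Z_1=2
gen 1: Z_1=2, draws=[5, 1], offspring=[0, 2], Z_2=2
gen 2: Z_2=2, draws=[1, 3], offspring=[2, 0], Z_3=2
gen 3: Z_3=2, draws=[3, 3], offspring=[0, 0], Z_4=0
gen 4: Z_4=0, draws=[], offspring=[], Z_5=0
gen 5: Z_5=0, draws=[], offspring=[], Z_6=0
gen 6: Z_6=0, draws=[], offspring=[], Z_7=0
gen 7: Z_7=0, draws=[], offspring=[], Z_8=0


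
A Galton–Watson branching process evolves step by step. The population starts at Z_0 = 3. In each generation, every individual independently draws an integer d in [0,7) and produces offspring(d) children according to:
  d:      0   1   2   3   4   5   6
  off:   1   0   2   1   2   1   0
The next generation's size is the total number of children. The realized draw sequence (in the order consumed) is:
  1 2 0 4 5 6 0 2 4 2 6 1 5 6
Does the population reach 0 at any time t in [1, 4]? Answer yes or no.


gen 0: Z_0=3, draws=[1, 2, 0], offspring=[0, 2, 1], Z_1=3
gen 1: Z_1=3, draws=[4, 5, 6], offspring=[2, 1, 0], Z_2=3
gen 2: Z_2=3, draws=[0, 2, 4], offspring=[1, 2, 2], Z_3=5
gen 3: Z_3=5, draws=[2, 6, 1, 5, 6], offspring=[2, 0, 0, 1, 0], Z_4=3

no


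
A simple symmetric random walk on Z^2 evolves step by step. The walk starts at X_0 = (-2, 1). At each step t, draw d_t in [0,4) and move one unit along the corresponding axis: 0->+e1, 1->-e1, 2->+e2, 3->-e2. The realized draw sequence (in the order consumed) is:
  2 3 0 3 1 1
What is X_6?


(-3, 0)

t=0: X=(-2, 1), d=2 → +e2, X_1=(-2, 2)
t=1: X=(-2, 2), d=3 → -e2, X_2=(-2, 1)
t=2: X=(-2, 1), d=0 → +e1, X_3=(-1, 1)
t=3: X=(-1, 1), d=3 → -e2, X_4=(-1, 0)
t=4: X=(-1, 0), d=1 → -e1, X_5=(-2, 0)
t=5: X=(-2, 0), d=1 → -e1, X_6=(-3, 0)


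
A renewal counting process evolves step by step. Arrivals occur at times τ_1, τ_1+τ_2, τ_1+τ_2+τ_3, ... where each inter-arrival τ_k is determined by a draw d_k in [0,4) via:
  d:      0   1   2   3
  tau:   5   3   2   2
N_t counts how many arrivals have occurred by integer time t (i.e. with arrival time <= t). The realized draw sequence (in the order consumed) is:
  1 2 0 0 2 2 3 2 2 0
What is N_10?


3

draw d_1=1: τ_1=3, arrival time A_1=3
draw d_2=2: τ_2=2, arrival time A_2=5
draw d_3=0: τ_3=5, arrival time A_3=10
draw d_4=0: τ_4=5, arrival time A_4=15
draw d_5=2: τ_5=2, arrival time A_5=17
draw d_6=2: τ_6=2, arrival time A_6=19
draw d_7=3: τ_7=2, arrival time A_7=21
draw d_8=2: τ_8=2, arrival time A_8=23
draw d_9=2: τ_9=2, arrival time A_9=25
draw d_10=0: τ_10=5, arrival time A_10=30
N_t over t=0..10: 0:0 1:0 2:0 3:1 4:1 5:2 6:2 7:2 8:2 9:2 10:3


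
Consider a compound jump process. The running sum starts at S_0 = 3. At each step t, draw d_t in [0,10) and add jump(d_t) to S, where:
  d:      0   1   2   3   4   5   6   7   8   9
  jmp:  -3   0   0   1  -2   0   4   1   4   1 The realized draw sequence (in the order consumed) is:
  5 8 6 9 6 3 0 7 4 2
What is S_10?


t=0: S=3, d=5, jump=0, S_1=3
t=1: S=3, d=8, jump=4, S_2=7
t=2: S=7, d=6, jump=4, S_3=11
t=3: S=11, d=9, jump=1, S_4=12
t=4: S=12, d=6, jump=4, S_5=16
t=5: S=16, d=3, jump=1, S_6=17
t=6: S=17, d=0, jump=-3, S_7=14
t=7: S=14, d=7, jump=1, S_8=15
t=8: S=15, d=4, jump=-2, S_9=13
t=9: S=13, d=2, jump=0, S_10=13

13


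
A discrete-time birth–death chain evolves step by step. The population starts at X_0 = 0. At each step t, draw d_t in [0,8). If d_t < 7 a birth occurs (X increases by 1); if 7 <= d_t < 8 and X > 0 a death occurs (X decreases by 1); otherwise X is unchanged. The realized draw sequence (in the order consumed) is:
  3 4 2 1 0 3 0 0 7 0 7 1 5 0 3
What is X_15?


11

t=0: X=0, d=3 → birth, X_1=1
t=1: X=1, d=4 → birth, X_2=2
t=2: X=2, d=2 → birth, X_3=3
t=3: X=3, d=1 → birth, X_4=4
t=4: X=4, d=0 → birth, X_5=5
t=5: X=5, d=3 → birth, X_6=6
t=6: X=6, d=0 → birth, X_7=7
t=7: X=7, d=0 → birth, X_8=8
t=8: X=8, d=7 → death, X_9=7
t=9: X=7, d=0 → birth, X_10=8
t=10: X=8, d=7 → death, X_11=7
t=11: X=7, d=1 → birth, X_12=8
t=12: X=8, d=5 → birth, X_13=9
t=13: X=9, d=0 → birth, X_14=10
t=14: X=10, d=3 → birth, X_15=11


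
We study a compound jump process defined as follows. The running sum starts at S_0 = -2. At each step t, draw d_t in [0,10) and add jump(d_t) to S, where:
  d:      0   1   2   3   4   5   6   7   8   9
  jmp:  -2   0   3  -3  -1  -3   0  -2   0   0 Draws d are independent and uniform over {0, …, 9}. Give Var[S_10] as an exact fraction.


Outcome values over d=0..9: [-2, 0, 3, -3, -1, -3, 0, -2, 0, 0]
Σy = -8, Σy² = 36, M = 10
μ = -8/10 = -4/5,  σ² = 36/10 − (-4/5)² = 74/25
Independent increments: Var[S_10] = 10·σ² = 10·(74/25) = 148/5

148/5


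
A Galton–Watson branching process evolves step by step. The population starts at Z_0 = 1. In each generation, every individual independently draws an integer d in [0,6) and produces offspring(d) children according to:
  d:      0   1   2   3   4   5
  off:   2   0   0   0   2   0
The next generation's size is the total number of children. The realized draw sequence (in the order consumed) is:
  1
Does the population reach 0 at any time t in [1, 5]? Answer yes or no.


yes

gen 0: Z_0=1, draws=[1], offspring=[0], Z_1=0
gen 1: Z_1=0, draws=[], offspring=[], Z_2=0
gen 2: Z_2=0, draws=[], offspring=[], Z_3=0
gen 3: Z_3=0, draws=[], offspring=[], Z_4=0
gen 4: Z_4=0, draws=[], offspring=[], Z_5=0


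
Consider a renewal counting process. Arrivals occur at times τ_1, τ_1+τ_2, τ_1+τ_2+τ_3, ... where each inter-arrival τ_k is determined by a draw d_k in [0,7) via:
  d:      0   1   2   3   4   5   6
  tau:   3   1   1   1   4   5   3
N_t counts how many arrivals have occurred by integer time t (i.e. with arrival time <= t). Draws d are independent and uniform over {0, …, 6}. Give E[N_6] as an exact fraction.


Inter-arrival values over d=0..6: [3, 1, 1, 1, 4, 5, 3]
Each d has probability 1/7, so the pmf of τ is: f(1) = 3/7, f(3) = 2/7, f(4) = 1/7, f(5) = 1/7
Renewal equation for m(n) = E[N_n]: condition on τ_1 = k (if k <= n, one arrival plus a fresh copy on the remaining n−k steps): m(n) = F(n) + Σ_{k<=n} f(k)·m(n−k), where F(n) = P(τ <= n) and m(0) = 0
m(1) = F(1) = 3/7
m(2) = F(2) + f(1)·m(1) = 3/7 + 3/7·3/7 = 30/49
m(3) = F(3) + f(1)·m(2) = 5/7 + 3/7·30/49 = 335/343
m(4) = F(4) + f(1)·m(3) + f(3)·m(1) = 6/7 + 3/7·335/343 + 2/7·3/7 = 3357/2401
m(5) = F(5) + f(1)·m(4) + f(3)·m(2) + f(4)·m(1) = 1 + 3/7·3357/2401 + 2/7·30/49 + 1/7·3/7 = 30847/16807
m(6) = F(6) + f(1)·m(5) + f(3)·m(3) + f(4)·m(2) + f(5)·m(1) = 1 + 3/7·30847/16807 + 2/7·335/343 + 1/7·30/49 + 1/7·3/7 = 260513/117649
E[N_6] = m(6) = 260513/117649

260513/117649
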